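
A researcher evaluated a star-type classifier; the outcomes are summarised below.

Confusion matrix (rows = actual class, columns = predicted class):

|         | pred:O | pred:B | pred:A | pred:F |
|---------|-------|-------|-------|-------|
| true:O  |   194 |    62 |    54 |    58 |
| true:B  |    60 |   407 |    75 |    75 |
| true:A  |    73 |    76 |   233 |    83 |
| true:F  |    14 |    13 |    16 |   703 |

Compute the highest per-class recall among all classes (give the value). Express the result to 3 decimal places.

Per-class recall (TP/(TP+FN)):
  O: TP=194, FN=62+54+58=174 → 194/368 = 0.5272
  B: TP=407, FN=60+75+75=210 → 407/617 = 0.6596
  A: TP=233, FN=73+76+83=232 → 233/465 = 0.5011
  F: TP=703, FN=14+13+16=43 → 703/746 = 0.9424
Highest is class 'F' with recall = 0.942.

0.942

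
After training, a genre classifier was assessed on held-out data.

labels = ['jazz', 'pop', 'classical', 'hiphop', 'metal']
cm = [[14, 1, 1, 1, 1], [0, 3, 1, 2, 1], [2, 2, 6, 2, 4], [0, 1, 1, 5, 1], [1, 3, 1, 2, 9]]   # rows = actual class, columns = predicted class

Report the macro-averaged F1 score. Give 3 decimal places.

0.535

Per-class F1 score (2·TP/(2·TP+FP+FN)):
  jazz: TP=14, FP=0+2+0+1=3, FN=1+1+1+1=4 → 28/35 = 0.8000
  pop: TP=3, FP=1+2+1+3=7, FN=0+1+2+1=4 → 6/17 = 0.3529
  classical: TP=6, FP=1+1+1+1=4, FN=2+2+2+4=10 → 12/26 = 0.4615
  hiphop: TP=5, FP=1+2+2+2=7, FN=0+1+1+1=3 → 10/20 = 0.5000
  metal: TP=9, FP=1+1+4+1=7, FN=1+3+1+2=7 → 18/32 = 0.5625
Macro-F1 score = mean = (0.8000 + 0.3529 + 0.4615 + 0.5000 + 0.5625) / 5 = 0.535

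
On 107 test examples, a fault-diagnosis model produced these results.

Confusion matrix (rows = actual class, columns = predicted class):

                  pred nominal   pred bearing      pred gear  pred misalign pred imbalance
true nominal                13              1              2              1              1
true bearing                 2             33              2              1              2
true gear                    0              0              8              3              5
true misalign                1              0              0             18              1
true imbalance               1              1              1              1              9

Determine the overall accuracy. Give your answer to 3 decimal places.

0.757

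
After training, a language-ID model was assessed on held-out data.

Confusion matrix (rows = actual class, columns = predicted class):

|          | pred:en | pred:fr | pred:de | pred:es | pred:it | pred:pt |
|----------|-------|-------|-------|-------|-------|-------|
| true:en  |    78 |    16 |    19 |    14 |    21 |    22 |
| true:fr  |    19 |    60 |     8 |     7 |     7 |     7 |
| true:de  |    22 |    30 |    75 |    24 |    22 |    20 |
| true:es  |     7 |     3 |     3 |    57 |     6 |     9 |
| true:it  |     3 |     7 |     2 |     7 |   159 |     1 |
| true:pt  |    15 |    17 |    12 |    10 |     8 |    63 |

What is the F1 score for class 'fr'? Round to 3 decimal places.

0.498

Take TP from the diagonal, FP from the rest of the 'fr' prediction marginal, FN from the rest of the 'fr' actual marginal.
F1 score = 2·TP/(2·TP+FP+FN).
fr: TP=60, FP=16+30+3+7+17=73, FN=19+8+7+7+7=48 → 120/241 = 0.4979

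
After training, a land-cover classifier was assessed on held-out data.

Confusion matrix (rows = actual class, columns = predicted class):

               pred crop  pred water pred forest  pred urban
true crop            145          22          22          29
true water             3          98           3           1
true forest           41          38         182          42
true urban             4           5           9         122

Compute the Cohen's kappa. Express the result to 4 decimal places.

0.6143

Observed agreement pₒ = trace/N = 547/766 = 0.71410
Expected agreement pₑ = Σ (rowᵢ·colᵢ)/N² = (218·193 + 105·163 + 303·216 + 140·194)/766² = 0.25871
κ = (pₒ − pₑ)/(1 − pₑ) = (0.71410 − 0.25871)/(1 − 0.25871) = 0.6143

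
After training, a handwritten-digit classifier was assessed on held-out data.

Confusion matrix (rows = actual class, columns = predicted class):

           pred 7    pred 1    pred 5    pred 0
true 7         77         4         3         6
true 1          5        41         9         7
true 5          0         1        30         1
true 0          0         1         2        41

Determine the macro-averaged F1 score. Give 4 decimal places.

0.8163

Per-class F1 score (2·TP/(2·TP+FP+FN)):
  7: TP=77, FP=5+0+0=5, FN=4+3+6=13 → 154/172 = 0.89535
  1: TP=41, FP=4+1+1=6, FN=5+9+7=21 → 82/109 = 0.75229
  5: TP=30, FP=3+9+2=14, FN=0+1+1=2 → 60/76 = 0.78947
  0: TP=41, FP=6+7+1=14, FN=0+1+2=3 → 82/99 = 0.82828
Macro-F1 score = mean = (0.89535 + 0.75229 + 0.78947 + 0.82828) / 4 = 0.8163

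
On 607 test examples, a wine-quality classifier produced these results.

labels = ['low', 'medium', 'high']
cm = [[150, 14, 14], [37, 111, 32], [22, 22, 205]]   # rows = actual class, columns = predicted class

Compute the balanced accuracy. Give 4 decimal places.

0.7609

Balanced accuracy = mean of per-class recall.
  low: recall = 150/178 = 0.84270
  medium: recall = 111/180 = 0.61667
  high: recall = 205/249 = 0.82329
Mean = (0.84270 + 0.61667 + 0.82329) / 3 = 0.7609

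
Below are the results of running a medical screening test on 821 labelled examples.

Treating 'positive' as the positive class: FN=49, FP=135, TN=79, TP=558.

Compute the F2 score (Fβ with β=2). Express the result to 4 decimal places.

Fβ = (1+β²)·TP / ((1+β²)·TP + β²·FN + FP), with β²=4
= 5·558 / (5·558 + 4·49 + 135) = 0.8939

0.8939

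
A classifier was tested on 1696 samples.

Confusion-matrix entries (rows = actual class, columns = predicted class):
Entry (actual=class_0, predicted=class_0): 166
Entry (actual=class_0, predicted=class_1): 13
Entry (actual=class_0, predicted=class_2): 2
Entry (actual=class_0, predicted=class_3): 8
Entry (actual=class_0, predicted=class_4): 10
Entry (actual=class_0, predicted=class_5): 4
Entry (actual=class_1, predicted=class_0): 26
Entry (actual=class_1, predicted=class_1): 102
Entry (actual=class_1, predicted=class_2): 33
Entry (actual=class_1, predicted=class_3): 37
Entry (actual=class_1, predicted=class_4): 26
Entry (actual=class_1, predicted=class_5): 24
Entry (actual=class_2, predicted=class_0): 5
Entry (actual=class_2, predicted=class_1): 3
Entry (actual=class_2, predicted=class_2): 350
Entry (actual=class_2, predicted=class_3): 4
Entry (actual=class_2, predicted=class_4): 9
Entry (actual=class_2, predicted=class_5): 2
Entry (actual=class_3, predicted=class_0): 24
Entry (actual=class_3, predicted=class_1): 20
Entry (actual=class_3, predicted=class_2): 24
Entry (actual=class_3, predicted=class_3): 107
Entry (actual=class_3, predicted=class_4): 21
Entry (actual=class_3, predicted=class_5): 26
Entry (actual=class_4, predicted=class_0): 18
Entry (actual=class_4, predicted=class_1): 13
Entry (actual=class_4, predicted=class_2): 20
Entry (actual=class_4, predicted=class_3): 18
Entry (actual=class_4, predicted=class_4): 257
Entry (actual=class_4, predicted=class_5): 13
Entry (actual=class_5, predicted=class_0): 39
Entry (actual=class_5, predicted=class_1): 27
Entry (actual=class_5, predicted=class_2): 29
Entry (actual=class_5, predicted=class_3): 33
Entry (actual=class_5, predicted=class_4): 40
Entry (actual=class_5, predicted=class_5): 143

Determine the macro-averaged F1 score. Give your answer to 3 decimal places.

0.632

Per-class F1 score (2·TP/(2·TP+FP+FN)):
  class_0: TP=166, FP=26+5+24+18+39=112, FN=13+2+8+10+4=37 → 332/481 = 0.6902
  class_1: TP=102, FP=13+3+20+13+27=76, FN=26+33+37+26+24=146 → 204/426 = 0.4789
  class_2: TP=350, FP=2+33+24+20+29=108, FN=5+3+4+9+2=23 → 700/831 = 0.8424
  class_3: TP=107, FP=8+37+4+18+33=100, FN=24+20+24+21+26=115 → 214/429 = 0.4988
  class_4: TP=257, FP=10+26+9+21+40=106, FN=18+13+20+18+13=82 → 514/702 = 0.7322
  class_5: TP=143, FP=4+24+2+26+13=69, FN=39+27+29+33+40=168 → 286/523 = 0.5468
Macro-F1 score = mean = (0.6902 + 0.4789 + 0.8424 + 0.4988 + 0.7322 + 0.5468) / 6 = 0.632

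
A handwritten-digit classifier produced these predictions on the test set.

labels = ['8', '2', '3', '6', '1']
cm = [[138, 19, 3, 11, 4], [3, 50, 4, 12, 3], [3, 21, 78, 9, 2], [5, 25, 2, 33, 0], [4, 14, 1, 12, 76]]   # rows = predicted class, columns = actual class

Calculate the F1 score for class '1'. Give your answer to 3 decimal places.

0.792

F1 score = 2·TP/(2·TP+FP+FN).
1: TP=76, FP=4+14+1+12=31, FN=4+3+2+0=9 → 152/192 = 0.7917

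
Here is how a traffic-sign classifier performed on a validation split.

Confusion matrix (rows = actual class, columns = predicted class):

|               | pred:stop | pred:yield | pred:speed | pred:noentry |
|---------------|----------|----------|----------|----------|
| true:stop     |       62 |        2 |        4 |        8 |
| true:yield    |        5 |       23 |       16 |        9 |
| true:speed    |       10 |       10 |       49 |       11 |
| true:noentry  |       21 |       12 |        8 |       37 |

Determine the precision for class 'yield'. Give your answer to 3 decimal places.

0.489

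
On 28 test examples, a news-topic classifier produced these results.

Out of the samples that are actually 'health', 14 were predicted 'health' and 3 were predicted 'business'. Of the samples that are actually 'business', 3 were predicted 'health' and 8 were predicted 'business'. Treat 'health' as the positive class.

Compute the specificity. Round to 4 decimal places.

Specificity = TN/(TN+FP) = 8/(8+3) = 0.7273

0.7273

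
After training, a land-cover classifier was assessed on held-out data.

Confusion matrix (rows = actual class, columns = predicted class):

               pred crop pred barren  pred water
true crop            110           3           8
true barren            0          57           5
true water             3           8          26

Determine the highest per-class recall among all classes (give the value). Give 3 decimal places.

0.919

Per-class recall (TP/(TP+FN)):
  crop: TP=110, FN=3+8=11 → 110/121 = 0.9091
  barren: TP=57, FN=0+5=5 → 57/62 = 0.9194
  water: TP=26, FN=3+8=11 → 26/37 = 0.7027
Highest is class 'barren' with recall = 0.919.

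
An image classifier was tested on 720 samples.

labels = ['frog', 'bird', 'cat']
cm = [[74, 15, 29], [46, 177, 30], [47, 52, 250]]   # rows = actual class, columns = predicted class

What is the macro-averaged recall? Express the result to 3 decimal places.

Per-class recall (TP/(TP+FN)):
  frog: TP=74, FN=15+29=44 → 74/118 = 0.6271
  bird: TP=177, FN=46+30=76 → 177/253 = 0.6996
  cat: TP=250, FN=47+52=99 → 250/349 = 0.7163
Macro-recall = mean = (0.6271 + 0.6996 + 0.7163) / 3 = 0.681

0.681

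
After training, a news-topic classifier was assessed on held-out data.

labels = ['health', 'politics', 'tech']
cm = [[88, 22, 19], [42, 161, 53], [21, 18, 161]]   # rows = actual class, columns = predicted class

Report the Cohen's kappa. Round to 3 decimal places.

Observed agreement pₒ = trace/N = 410/585 = 0.7009
Expected agreement pₑ = Σ (rowᵢ·colᵢ)/N² = (129·151 + 256·201 + 200·233)/585² = 0.3434
κ = (pₒ − pₑ)/(1 − pₑ) = (0.7009 − 0.3434)/(1 − 0.3434) = 0.544

0.544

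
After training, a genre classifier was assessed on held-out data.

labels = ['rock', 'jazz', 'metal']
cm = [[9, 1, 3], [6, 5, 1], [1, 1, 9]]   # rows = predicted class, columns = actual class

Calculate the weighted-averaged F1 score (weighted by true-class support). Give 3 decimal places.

Per-class F1 score (2·TP/(2·TP+FP+FN)):
  rock: TP=9, FP=1+3=4, FN=6+1=7 → 18/29 = 0.6207
  jazz: TP=5, FP=6+1=7, FN=1+1=2 → 10/19 = 0.5263
  metal: TP=9, FP=1+1=2, FN=3+1=4 → 18/24 = 0.7500
Weighted-F1 score = Σ (supportᵢ/N)·F1 scoreᵢ with N=36: (16/36)·0.6207 + (7/36)·0.5263 + (13/36)·0.7500 = 0.649

0.649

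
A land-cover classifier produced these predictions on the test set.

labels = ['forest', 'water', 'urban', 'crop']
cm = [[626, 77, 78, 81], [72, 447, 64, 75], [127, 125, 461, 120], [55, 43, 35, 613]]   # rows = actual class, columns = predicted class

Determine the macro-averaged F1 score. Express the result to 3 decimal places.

0.689

Per-class F1 score (2·TP/(2·TP+FP+FN)):
  forest: TP=626, FP=72+127+55=254, FN=77+78+81=236 → 1252/1742 = 0.7187
  water: TP=447, FP=77+125+43=245, FN=72+64+75=211 → 894/1350 = 0.6622
  urban: TP=461, FP=78+64+35=177, FN=127+125+120=372 → 922/1471 = 0.6268
  crop: TP=613, FP=81+75+120=276, FN=55+43+35=133 → 1226/1635 = 0.7498
Macro-F1 score = mean = (0.7187 + 0.6622 + 0.6268 + 0.7498) / 4 = 0.689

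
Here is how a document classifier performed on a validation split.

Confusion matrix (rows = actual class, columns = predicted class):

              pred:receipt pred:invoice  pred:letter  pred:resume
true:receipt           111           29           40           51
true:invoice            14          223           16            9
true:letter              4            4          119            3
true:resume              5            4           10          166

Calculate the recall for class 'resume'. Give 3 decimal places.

recall = TP/(TP+FN).
resume: TP=166, FN=5+4+10=19 → 166/185 = 0.8973

0.897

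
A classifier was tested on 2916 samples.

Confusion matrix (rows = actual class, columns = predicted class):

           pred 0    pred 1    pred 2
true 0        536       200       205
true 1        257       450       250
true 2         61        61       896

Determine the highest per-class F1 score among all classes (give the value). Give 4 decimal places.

0.7564

Per-class F1 score (2·TP/(2·TP+FP+FN)):
  0: TP=536, FP=257+61=318, FN=200+205=405 → 1072/1795 = 0.59721
  1: TP=450, FP=200+61=261, FN=257+250=507 → 900/1668 = 0.53957
  2: TP=896, FP=205+250=455, FN=61+61=122 → 1792/2369 = 0.75644
Highest is class '2' with F1 score = 0.7564.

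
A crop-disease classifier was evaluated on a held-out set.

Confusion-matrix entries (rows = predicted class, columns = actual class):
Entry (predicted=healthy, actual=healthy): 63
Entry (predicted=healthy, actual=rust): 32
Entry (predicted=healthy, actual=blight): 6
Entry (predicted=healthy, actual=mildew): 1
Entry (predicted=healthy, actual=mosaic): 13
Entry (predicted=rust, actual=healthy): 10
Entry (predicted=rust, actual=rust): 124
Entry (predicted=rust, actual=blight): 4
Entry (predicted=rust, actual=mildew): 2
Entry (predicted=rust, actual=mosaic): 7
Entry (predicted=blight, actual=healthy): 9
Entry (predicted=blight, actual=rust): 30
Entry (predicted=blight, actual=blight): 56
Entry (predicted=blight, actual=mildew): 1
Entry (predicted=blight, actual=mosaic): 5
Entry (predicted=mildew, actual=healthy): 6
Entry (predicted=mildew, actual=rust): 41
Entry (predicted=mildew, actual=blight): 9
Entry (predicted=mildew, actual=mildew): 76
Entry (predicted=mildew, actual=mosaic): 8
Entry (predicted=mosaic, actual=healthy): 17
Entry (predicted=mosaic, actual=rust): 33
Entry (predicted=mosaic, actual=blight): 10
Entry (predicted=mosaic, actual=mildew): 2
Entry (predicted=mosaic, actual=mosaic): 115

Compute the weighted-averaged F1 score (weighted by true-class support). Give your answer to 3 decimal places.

0.633

Per-class F1 score (2·TP/(2·TP+FP+FN)):
  healthy: TP=63, FP=32+6+1+13=52, FN=10+9+6+17=42 → 126/220 = 0.5727
  rust: TP=124, FP=10+4+2+7=23, FN=32+30+41+33=136 → 248/407 = 0.6093
  blight: TP=56, FP=9+30+1+5=45, FN=6+4+9+10=29 → 112/186 = 0.6022
  mildew: TP=76, FP=6+41+9+8=64, FN=1+2+1+2=6 → 152/222 = 0.6847
  mosaic: TP=115, FP=17+33+10+2=62, FN=13+7+5+8=33 → 230/325 = 0.7077
Weighted-F1 score = Σ (supportᵢ/N)·F1 scoreᵢ with N=680: (105/680)·0.5727 + (260/680)·0.6093 + (85/680)·0.6022 + (82/680)·0.6847 + (148/680)·0.7077 = 0.633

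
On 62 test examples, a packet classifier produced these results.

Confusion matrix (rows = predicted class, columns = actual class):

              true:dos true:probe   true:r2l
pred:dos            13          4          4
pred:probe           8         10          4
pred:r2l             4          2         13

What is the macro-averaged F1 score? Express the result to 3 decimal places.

0.581

Per-class F1 score (2·TP/(2·TP+FP+FN)):
  dos: TP=13, FP=4+4=8, FN=8+4=12 → 26/46 = 0.5652
  probe: TP=10, FP=8+4=12, FN=4+2=6 → 20/38 = 0.5263
  r2l: TP=13, FP=4+2=6, FN=4+4=8 → 26/40 = 0.6500
Macro-F1 score = mean = (0.5652 + 0.5263 + 0.6500) / 3 = 0.581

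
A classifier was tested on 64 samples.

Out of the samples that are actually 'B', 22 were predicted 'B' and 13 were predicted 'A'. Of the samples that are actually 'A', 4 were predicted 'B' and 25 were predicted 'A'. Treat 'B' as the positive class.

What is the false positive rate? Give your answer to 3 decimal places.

0.138

FPR = FP/(FP+TN) = 4/(4+25) = 0.138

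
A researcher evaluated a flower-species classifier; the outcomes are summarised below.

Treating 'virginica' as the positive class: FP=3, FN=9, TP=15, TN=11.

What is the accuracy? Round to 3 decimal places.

0.684

Accuracy = (TP+TN)/N = (15+11)/38 = 0.684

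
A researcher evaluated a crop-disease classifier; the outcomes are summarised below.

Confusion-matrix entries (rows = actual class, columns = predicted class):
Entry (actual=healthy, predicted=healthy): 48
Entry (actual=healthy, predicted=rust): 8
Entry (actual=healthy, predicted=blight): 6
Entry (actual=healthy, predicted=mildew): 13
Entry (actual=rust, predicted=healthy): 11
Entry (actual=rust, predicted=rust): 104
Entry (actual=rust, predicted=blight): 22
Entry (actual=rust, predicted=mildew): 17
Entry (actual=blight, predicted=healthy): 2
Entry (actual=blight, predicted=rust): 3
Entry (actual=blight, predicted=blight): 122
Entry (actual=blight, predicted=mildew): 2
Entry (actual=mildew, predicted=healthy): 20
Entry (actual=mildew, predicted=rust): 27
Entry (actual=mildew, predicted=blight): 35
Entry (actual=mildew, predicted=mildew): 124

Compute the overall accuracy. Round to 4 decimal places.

0.7057

Accuracy = trace / total = (48+104+122+124=398) / 564 = 398/564 = 0.7057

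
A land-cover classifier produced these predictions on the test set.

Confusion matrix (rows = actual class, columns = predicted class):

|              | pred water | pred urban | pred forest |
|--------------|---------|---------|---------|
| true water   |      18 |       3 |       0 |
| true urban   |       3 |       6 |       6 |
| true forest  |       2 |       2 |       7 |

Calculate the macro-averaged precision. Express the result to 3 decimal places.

Per-class precision (TP/(TP+FP)):
  water: TP=18, FP=3+2=5 → 18/23 = 0.7826
  urban: TP=6, FP=3+2=5 → 6/11 = 0.5455
  forest: TP=7, FP=0+6=6 → 7/13 = 0.5385
Macro-precision = mean = (0.7826 + 0.5455 + 0.5385) / 3 = 0.622

0.622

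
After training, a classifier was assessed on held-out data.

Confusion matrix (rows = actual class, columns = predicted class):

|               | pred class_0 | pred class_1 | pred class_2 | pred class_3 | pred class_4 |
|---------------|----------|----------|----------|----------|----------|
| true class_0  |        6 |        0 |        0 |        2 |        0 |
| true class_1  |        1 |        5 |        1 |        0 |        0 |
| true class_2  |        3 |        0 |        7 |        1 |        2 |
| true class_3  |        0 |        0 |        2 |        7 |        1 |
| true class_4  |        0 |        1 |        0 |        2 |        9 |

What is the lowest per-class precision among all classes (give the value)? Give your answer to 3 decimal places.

Per-class precision (TP/(TP+FP)):
  class_0: TP=6, FP=1+3+0+0=4 → 6/10 = 0.6000
  class_1: TP=5, FP=0+0+0+1=1 → 5/6 = 0.8333
  class_2: TP=7, FP=0+1+2+0=3 → 7/10 = 0.7000
  class_3: TP=7, FP=2+0+1+2=5 → 7/12 = 0.5833
  class_4: TP=9, FP=0+0+2+1=3 → 9/12 = 0.7500
Lowest is class 'class_3' with precision = 0.583.

0.583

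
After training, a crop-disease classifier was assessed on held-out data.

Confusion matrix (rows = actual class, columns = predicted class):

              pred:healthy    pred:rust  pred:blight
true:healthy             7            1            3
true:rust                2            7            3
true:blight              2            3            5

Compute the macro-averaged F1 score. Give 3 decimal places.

0.574

Per-class F1 score (2·TP/(2·TP+FP+FN)):
  healthy: TP=7, FP=2+2=4, FN=1+3=4 → 14/22 = 0.6364
  rust: TP=7, FP=1+3=4, FN=2+3=5 → 14/23 = 0.6087
  blight: TP=5, FP=3+3=6, FN=2+3=5 → 10/21 = 0.4762
Macro-F1 score = mean = (0.6364 + 0.6087 + 0.4762) / 3 = 0.574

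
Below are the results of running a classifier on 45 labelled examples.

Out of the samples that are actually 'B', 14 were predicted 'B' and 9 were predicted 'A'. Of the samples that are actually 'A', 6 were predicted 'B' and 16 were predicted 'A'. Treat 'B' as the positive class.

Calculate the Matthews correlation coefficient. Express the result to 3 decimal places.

MCC = (TP·TN − FP·FN) / √((TP+FP)(TP+FN)(TN+FP)(TN+FN))
Numerator = 14·16 − 6·9 = 170
Denominator = √(20·23·22·25) = √253000 = 502.9911
MCC = 170 / 502.9911 = 0.338

0.338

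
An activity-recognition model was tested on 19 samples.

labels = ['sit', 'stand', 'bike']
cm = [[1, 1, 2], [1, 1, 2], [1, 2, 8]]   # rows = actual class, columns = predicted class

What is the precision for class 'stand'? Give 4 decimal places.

One-vs-rest for 'stand': TP = diagonal; FP = other classes predicted 'stand'; FN = 'stand' predicted as other.
precision = TP/(TP+FP).
stand: TP=1, FP=1+2=3 → 1/4 = 0.25000

0.2500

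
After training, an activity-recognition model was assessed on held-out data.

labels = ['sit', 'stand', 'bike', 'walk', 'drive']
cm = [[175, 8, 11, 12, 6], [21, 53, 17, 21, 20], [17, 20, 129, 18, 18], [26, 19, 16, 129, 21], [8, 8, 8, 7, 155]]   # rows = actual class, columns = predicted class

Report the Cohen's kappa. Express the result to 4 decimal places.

Observed agreement pₒ = trace/N = 641/943 = 0.67975
Expected agreement pₑ = Σ (rowᵢ·colᵢ)/N² = (212·247 + 132·108 + 202·181 + 211·187 + 186·220)/943² = 0.20642
κ = (pₒ − pₑ)/(1 − pₑ) = (0.67975 − 0.20642)/(1 − 0.20642) = 0.5964

0.5964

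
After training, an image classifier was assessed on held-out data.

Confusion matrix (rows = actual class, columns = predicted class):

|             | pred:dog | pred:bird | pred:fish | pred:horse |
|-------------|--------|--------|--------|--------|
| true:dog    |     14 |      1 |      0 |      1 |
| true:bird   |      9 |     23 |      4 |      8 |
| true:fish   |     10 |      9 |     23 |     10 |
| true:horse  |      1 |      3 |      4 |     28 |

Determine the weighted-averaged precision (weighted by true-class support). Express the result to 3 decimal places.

0.640

Per-class precision (TP/(TP+FP)):
  dog: TP=14, FP=9+10+1=20 → 14/34 = 0.4118
  bird: TP=23, FP=1+9+3=13 → 23/36 = 0.6389
  fish: TP=23, FP=0+4+4=8 → 23/31 = 0.7419
  horse: TP=28, FP=1+8+10=19 → 28/47 = 0.5957
Weighted-precision = Σ (supportᵢ/N)·precisionᵢ with N=148: (16/148)·0.4118 + (44/148)·0.6389 + (52/148)·0.7419 + (36/148)·0.5957 = 0.640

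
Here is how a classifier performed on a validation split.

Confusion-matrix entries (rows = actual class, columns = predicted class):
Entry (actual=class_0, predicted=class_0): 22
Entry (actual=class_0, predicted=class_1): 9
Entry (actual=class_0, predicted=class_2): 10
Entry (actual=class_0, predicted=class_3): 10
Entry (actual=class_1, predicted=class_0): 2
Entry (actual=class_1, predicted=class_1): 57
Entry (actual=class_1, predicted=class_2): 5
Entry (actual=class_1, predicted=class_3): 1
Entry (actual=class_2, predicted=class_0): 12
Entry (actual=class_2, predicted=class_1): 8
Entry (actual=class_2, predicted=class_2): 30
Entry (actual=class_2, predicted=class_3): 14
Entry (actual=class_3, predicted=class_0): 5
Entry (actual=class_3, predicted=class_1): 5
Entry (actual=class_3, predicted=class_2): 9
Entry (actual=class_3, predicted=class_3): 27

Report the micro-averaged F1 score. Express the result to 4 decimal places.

Micro-averaging pools counts across classes: ΣTP=136, ΣFP=90, ΣFN=90.
Micro-F1 score = 2·TP/(2·TP+FP+FN) on pooled counts = 0.6018 (equals overall accuracy in single-label multiclass).

0.6018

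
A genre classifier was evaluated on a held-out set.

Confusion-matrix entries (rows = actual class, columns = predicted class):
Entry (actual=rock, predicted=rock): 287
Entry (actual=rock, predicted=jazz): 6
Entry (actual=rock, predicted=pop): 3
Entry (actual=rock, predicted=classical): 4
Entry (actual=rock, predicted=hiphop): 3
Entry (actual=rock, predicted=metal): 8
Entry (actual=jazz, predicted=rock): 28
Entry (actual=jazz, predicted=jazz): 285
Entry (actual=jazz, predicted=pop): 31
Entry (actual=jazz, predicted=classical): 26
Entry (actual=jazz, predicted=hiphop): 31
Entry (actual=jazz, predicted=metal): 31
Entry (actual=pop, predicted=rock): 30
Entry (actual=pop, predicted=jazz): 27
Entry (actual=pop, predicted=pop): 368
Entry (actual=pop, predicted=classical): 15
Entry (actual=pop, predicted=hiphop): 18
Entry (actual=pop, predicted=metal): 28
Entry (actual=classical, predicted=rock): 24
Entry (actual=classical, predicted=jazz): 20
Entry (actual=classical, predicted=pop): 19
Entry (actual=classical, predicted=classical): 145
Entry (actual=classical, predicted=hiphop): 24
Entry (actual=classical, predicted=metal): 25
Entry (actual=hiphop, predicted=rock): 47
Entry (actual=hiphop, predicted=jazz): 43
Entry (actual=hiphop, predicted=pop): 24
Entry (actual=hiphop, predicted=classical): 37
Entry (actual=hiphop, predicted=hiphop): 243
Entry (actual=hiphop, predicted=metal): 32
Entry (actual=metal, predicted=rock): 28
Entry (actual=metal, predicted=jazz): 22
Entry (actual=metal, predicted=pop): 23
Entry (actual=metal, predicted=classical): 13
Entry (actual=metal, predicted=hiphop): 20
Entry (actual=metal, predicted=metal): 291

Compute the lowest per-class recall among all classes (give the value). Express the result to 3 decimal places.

Per-class recall (TP/(TP+FN)):
  rock: TP=287, FN=6+3+4+3+8=24 → 287/311 = 0.9228
  jazz: TP=285, FN=28+31+26+31+31=147 → 285/432 = 0.6597
  pop: TP=368, FN=30+27+15+18+28=118 → 368/486 = 0.7572
  classical: TP=145, FN=24+20+19+24+25=112 → 145/257 = 0.5642
  hiphop: TP=243, FN=47+43+24+37+32=183 → 243/426 = 0.5704
  metal: TP=291, FN=28+22+23+13+20=106 → 291/397 = 0.7330
Lowest is class 'classical' with recall = 0.564.

0.564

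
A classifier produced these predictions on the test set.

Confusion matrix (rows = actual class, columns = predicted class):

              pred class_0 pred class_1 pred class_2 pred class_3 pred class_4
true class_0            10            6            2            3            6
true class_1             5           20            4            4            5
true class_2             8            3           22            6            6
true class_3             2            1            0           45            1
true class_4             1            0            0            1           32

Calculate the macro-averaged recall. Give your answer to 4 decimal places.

0.6490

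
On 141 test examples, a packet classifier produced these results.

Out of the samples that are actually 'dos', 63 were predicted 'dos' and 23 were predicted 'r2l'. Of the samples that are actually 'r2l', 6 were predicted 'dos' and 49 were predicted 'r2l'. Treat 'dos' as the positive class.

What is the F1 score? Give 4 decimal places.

Precision = TP/(TP+FP) = 63/69 = 0.9130
Recall = TP/(TP+FN) = 63/86 = 0.7326
F1 = 2·TP/(2·TP+FP+FN) = 126/155 = 0.8129

0.8129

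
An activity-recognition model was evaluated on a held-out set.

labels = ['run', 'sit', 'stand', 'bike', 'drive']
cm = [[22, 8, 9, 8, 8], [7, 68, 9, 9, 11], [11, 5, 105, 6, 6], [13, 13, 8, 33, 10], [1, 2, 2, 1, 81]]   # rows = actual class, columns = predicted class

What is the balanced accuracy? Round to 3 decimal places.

Balanced accuracy = mean of per-class recall.
  run: recall = 22/55 = 0.4000
  sit: recall = 68/104 = 0.6538
  stand: recall = 105/133 = 0.7895
  bike: recall = 33/77 = 0.4286
  drive: recall = 81/87 = 0.9310
Mean = (0.4000 + 0.6538 + 0.7895 + 0.4286 + 0.9310) / 5 = 0.641

0.641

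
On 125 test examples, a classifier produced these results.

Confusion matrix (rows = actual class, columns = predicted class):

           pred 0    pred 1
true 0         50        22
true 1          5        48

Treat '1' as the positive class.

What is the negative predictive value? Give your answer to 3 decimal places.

0.909

NPV = TN/(TN+FN) = 50/(50+5) = 0.909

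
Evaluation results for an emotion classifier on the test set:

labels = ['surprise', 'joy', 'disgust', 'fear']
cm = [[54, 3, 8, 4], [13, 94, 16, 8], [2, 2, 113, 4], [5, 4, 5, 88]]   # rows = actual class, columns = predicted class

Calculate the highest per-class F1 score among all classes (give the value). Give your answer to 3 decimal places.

0.859

Per-class F1 score (2·TP/(2·TP+FP+FN)):
  surprise: TP=54, FP=13+2+5=20, FN=3+8+4=15 → 108/143 = 0.7552
  joy: TP=94, FP=3+2+4=9, FN=13+16+8=37 → 188/234 = 0.8034
  disgust: TP=113, FP=8+16+5=29, FN=2+2+4=8 → 226/263 = 0.8593
  fear: TP=88, FP=4+8+4=16, FN=5+4+5=14 → 176/206 = 0.8544
Highest is class 'disgust' with F1 score = 0.859.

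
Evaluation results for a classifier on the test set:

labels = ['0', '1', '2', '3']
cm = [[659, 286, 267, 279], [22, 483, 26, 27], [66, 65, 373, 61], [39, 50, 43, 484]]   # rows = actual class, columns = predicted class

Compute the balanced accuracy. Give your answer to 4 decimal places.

0.6884

Balanced accuracy = mean of per-class recall.
  0: recall = 659/1491 = 0.44199
  1: recall = 483/558 = 0.86559
  2: recall = 373/565 = 0.66018
  3: recall = 484/616 = 0.78571
Mean = (0.44199 + 0.86559 + 0.66018 + 0.78571) / 4 = 0.6884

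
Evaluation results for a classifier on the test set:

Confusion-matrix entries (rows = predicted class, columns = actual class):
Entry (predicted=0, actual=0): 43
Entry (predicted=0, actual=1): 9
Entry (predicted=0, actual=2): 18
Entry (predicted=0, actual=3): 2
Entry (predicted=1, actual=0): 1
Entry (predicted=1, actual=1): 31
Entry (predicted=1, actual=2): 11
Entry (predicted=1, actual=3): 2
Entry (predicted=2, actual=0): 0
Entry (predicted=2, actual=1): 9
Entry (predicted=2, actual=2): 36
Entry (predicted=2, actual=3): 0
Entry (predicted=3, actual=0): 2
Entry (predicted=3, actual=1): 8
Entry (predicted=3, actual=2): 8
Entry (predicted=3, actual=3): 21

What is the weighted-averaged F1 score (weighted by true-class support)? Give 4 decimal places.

0.6424

Per-class F1 score (2·TP/(2·TP+FP+FN)):
  0: TP=43, FP=9+18+2=29, FN=1+0+2=3 → 86/118 = 0.72881
  1: TP=31, FP=1+11+2=14, FN=9+9+8=26 → 62/102 = 0.60784
  2: TP=36, FP=0+9+0=9, FN=18+11+8=37 → 72/118 = 0.61017
  3: TP=21, FP=2+8+8=18, FN=2+2+0=4 → 42/64 = 0.65625
Weighted-F1 score = Σ (supportᵢ/N)·F1 scoreᵢ with N=201: (46/201)·0.72881 + (57/201)·0.60784 + (73/201)·0.61017 + (25/201)·0.65625 = 0.6424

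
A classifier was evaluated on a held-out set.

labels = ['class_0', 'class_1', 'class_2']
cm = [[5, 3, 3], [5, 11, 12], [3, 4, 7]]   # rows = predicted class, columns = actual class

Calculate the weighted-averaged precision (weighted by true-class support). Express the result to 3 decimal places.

Per-class precision (TP/(TP+FP)):
  class_0: TP=5, FP=3+3=6 → 5/11 = 0.4545
  class_1: TP=11, FP=5+12=17 → 11/28 = 0.3929
  class_2: TP=7, FP=3+4=7 → 7/14 = 0.5000
Weighted-precision = Σ (supportᵢ/N)·precisionᵢ with N=53: (13/53)·0.4545 + (18/53)·0.3929 + (22/53)·0.5000 = 0.452

0.452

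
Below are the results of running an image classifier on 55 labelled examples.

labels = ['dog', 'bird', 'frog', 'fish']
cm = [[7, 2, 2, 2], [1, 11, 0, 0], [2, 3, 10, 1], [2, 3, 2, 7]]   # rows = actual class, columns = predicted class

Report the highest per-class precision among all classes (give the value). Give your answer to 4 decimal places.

0.7143

Per-class precision (TP/(TP+FP)):
  dog: TP=7, FP=1+2+2=5 → 7/12 = 0.58333
  bird: TP=11, FP=2+3+3=8 → 11/19 = 0.57895
  frog: TP=10, FP=2+0+2=4 → 10/14 = 0.71429
  fish: TP=7, FP=2+0+1=3 → 7/10 = 0.70000
Highest is class 'frog' with precision = 0.7143.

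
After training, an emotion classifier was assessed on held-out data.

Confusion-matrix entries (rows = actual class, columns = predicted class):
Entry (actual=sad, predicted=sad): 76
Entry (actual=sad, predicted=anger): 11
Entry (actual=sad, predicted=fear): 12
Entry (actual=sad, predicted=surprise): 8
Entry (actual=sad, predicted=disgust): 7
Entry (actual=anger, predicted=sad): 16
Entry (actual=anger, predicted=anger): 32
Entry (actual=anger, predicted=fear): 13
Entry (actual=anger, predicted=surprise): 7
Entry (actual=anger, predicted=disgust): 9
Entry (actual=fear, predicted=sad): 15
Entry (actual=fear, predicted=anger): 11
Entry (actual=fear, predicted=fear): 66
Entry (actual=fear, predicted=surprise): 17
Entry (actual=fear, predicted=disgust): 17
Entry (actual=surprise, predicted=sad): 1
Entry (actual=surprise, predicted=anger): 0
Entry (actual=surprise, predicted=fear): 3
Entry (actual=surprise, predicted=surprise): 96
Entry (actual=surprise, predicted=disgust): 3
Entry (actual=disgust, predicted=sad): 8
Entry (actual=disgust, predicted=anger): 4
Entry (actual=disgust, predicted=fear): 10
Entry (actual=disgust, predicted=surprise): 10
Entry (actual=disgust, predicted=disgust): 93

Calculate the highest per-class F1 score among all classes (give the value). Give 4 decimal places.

Per-class F1 score (2·TP/(2·TP+FP+FN)):
  sad: TP=76, FP=16+15+1+8=40, FN=11+12+8+7=38 → 152/230 = 0.66087
  anger: TP=32, FP=11+11+0+4=26, FN=16+13+7+9=45 → 64/135 = 0.47407
  fear: TP=66, FP=12+13+3+10=38, FN=15+11+17+17=60 → 132/230 = 0.57391
  surprise: TP=96, FP=8+7+17+10=42, FN=1+0+3+3=7 → 192/241 = 0.79668
  disgust: TP=93, FP=7+9+17+3=36, FN=8+4+10+10=32 → 186/254 = 0.73228
Highest is class 'surprise' with F1 score = 0.7967.

0.7967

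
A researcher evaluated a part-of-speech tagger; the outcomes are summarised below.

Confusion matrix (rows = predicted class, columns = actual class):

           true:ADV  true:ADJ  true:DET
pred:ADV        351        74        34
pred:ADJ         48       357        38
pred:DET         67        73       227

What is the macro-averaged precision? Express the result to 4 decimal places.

0.7297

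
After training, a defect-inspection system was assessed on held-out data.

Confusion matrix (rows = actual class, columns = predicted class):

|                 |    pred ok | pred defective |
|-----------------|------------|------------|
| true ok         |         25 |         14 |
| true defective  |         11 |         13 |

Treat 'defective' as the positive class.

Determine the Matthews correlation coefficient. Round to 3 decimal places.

MCC = (TP·TN − FP·FN) / √((TP+FP)(TP+FN)(TN+FP)(TN+FN))
Numerator = 13·25 − 14·11 = 171
Denominator = √(27·24·39·36) = √909792 = 953.8302
MCC = 171 / 953.8302 = 0.179

0.179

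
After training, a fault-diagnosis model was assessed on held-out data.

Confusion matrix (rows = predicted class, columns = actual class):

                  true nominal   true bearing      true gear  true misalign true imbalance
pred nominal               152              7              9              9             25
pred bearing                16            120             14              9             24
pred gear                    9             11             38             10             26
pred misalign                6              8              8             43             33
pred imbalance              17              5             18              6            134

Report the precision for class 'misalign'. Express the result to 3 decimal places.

One-vs-rest for 'misalign': TP = diagonal; FP = other classes predicted 'misalign'; FN = 'misalign' predicted as other.
precision = TP/(TP+FP).
misalign: TP=43, FP=6+8+8+33=55 → 43/98 = 0.4388

0.439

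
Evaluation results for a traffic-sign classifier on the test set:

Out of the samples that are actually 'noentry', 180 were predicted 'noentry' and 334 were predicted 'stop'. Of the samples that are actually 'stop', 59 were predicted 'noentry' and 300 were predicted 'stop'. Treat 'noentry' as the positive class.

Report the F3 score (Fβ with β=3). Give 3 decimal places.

0.370

Fβ = (1+β²)·TP / ((1+β²)·TP + β²·FN + FP), with β²=9
= 10·180 / (10·180 + 9·334 + 59) = 0.370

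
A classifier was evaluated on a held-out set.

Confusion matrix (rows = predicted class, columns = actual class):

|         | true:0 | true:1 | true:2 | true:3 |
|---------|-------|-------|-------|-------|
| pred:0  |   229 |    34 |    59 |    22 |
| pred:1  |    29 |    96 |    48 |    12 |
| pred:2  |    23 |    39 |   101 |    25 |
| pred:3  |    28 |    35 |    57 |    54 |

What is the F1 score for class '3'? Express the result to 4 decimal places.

0.3763

F1 score = 2·TP/(2·TP+FP+FN).
3: TP=54, FP=28+35+57=120, FN=22+12+25=59 → 108/287 = 0.37631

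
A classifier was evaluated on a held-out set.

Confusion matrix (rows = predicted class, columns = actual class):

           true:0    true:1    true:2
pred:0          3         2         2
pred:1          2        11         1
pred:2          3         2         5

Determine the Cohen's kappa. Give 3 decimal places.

0.395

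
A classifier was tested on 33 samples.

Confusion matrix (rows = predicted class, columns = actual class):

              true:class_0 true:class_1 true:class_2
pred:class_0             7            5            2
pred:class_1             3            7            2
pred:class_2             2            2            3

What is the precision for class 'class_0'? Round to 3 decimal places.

One-vs-rest for 'class_0': TP = diagonal; FP = other classes predicted 'class_0'; FN = 'class_0' predicted as other.
precision = TP/(TP+FP).
class_0: TP=7, FP=5+2=7 → 7/14 = 0.5000

0.500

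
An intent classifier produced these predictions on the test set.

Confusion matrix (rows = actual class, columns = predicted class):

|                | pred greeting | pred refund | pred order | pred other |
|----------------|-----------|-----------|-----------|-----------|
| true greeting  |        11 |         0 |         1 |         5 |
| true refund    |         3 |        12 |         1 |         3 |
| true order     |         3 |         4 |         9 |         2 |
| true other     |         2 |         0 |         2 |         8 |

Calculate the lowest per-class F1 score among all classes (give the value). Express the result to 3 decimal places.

0.533

Per-class F1 score (2·TP/(2·TP+FP+FN)):
  greeting: TP=11, FP=3+3+2=8, FN=0+1+5=6 → 22/36 = 0.6111
  refund: TP=12, FP=0+4+0=4, FN=3+1+3=7 → 24/35 = 0.6857
  order: TP=9, FP=1+1+2=4, FN=3+4+2=9 → 18/31 = 0.5806
  other: TP=8, FP=5+3+2=10, FN=2+0+2=4 → 16/30 = 0.5333
Lowest is class 'other' with F1 score = 0.533.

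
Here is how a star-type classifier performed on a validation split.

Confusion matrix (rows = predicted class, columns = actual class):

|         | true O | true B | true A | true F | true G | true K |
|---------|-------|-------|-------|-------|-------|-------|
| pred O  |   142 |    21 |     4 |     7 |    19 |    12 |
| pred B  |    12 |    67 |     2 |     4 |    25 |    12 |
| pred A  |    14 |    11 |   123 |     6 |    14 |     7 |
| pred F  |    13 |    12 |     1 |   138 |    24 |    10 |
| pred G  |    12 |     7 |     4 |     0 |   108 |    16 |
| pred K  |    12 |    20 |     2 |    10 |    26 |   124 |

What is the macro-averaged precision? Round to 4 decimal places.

Per-class precision (TP/(TP+FP)):
  O: TP=142, FP=21+4+7+19+12=63 → 142/205 = 0.69268
  B: TP=67, FP=12+2+4+25+12=55 → 67/122 = 0.54918
  A: TP=123, FP=14+11+6+14+7=52 → 123/175 = 0.70286
  F: TP=138, FP=13+12+1+24+10=60 → 138/198 = 0.69697
  G: TP=108, FP=12+7+4+0+16=39 → 108/147 = 0.73469
  K: TP=124, FP=12+20+2+10+26=70 → 124/194 = 0.63918
Macro-precision = mean = (0.69268 + 0.54918 + 0.70286 + 0.69697 + 0.73469 + 0.63918) / 6 = 0.6693

0.6693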